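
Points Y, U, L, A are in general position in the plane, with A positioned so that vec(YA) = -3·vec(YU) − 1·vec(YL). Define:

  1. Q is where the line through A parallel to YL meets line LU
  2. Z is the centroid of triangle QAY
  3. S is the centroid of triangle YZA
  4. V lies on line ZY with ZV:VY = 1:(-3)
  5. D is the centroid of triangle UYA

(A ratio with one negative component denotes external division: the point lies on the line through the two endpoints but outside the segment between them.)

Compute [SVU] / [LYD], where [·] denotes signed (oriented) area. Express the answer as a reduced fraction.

Assign Y = (0, 0), U = (1, 0), L = (0, 1), A = (-3, -1) — the answer is frame-independent, so this choice is without loss of generality.
1. Q is where the line through A parallel to YL meets line LU ⇒ Q = (-3, 4)
2. Z is the centroid of triangle QAY ⇒ Z = (-2, 1)
3. S is the centroid of triangle YZA ⇒ S = (-5/3, 0)
4. V lies on line ZY with ZV:VY = 1:(-3) ⇒ V = (-3, 3/2)
5. D is the centroid of triangle UYA ⇒ D = (-2/3, -1/3)
2·[SVU] = -4, 2·[LYD] = -2/3
[SVU]:[LYD] = -4:-2/3 = 6

[SVU]:[LYD] = 6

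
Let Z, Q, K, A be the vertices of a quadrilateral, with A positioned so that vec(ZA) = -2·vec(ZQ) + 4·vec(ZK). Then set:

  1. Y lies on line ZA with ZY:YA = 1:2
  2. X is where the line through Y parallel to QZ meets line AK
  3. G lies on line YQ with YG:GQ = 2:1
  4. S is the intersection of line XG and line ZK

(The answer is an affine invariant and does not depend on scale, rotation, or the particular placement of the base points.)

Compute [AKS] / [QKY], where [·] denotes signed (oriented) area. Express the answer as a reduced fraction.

[AKS]:[QKY] = 2/9

Set Z = (0, 0), Q = (1, 0), K = (0, 1), A = (-2, 4); any affine frame gives the same invariant.
1. Y lies on line ZA with ZY:YA = 1:2 ⇒ Y = (-2/3, 4/3)
2. X is where the line through Y parallel to QZ meets line AK ⇒ X = (-2/9, 4/3)
3. G lies on line YQ with YG:GQ = 2:1 ⇒ G = (4/9, 4/9)
4. S is the intersection of line XG and line ZK ⇒ S = (0, 28/27)
2·[AKS] = 2/27, 2·[QKY] = 1/3
[AKS]:[QKY] = 2/27:1/3 = 2/9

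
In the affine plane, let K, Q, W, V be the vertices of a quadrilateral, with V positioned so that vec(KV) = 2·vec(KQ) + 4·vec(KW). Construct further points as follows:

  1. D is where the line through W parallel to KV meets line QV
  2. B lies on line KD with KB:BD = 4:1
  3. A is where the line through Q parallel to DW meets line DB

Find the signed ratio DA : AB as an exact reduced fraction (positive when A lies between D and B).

DA:AB = -15/14

Work in coordinates with K = (0, 0), Q = (1, 0), W = (0, 1), V = (2, 4).
1. D is where the line through W parallel to KV meets line QV ⇒ D = (5/2, 6)
2. B lies on line KD with KB:BD = 4:1 ⇒ B = (2, 24/5)
3. A is where the line through Q parallel to DW meets line DB ⇒ A = (-5, -12)
A = D + t·(B−D) with t = 15, so DA:AB = t:(1−t) = 15:-14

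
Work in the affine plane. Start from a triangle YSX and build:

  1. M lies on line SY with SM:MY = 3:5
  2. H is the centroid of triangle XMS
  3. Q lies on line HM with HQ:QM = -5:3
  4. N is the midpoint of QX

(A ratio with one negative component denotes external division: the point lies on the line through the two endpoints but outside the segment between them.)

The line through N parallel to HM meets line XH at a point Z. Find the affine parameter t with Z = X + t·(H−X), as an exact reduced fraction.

t = 1/2

Set Y = (0, 0), S = (1, 0), X = (0, 1); any affine frame gives the same invariant.
1. M lies on line SY with SM:MY = 3:5 ⇒ M = (5/8, 0)
2. H is the centroid of triangle XMS ⇒ H = (13/24, 1/3)
3. Q lies on line HM with HQ:QM = -5:3 ⇒ Q = (3/4, -1/2)
4. N is the midpoint of QX ⇒ N = (3/8, 1/4)
through N parallel to HM: direction (1/12, -1/3); meets XH at Z = (13/48, 2/3)
Z = X + t·(H−X) with t = 1/2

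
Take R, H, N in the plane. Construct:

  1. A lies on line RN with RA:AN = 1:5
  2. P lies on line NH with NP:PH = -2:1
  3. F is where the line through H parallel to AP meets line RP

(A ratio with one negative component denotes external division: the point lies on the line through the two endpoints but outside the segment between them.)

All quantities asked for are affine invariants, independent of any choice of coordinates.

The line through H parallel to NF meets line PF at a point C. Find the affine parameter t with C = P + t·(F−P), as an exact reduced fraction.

t = 1/2

Set R = (0, 0), H = (1, 0), N = (0, 1); any affine frame gives the same invariant.
1. A lies on line RN with RA:AN = 1:5 ⇒ A = (0, 1/6)
2. P lies on line NH with NP:PH = -2:1 ⇒ P = (2, -1)
3. F is where the line through H parallel to AP meets line RP ⇒ F = (7, -7/2)
through H parallel to NF: direction (7, -9/2); meets PF at C = (9/2, -9/4)
C = P + t·(F−P) with t = 1/2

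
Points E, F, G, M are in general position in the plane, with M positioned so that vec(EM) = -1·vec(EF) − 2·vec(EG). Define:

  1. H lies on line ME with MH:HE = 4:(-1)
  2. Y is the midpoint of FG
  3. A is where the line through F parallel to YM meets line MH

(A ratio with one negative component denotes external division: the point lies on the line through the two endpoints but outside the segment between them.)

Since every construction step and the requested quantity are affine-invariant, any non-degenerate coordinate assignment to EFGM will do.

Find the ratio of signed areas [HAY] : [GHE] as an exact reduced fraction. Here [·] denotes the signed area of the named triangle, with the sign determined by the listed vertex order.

Choose coordinates E = (0, 0), F = (1, 0), G = (0, 1), M = (-1, -2).
1. H lies on line ME with MH:HE = 4:(-1) ⇒ H = (1/3, 2/3)
2. Y is the midpoint of FG ⇒ Y = (1/2, 1/2)
3. A is where the line through F parallel to YM meets line MH ⇒ A = (-5, -10)
2·[HAY] = 8/3, 2·[GHE] = -1/3
[HAY]:[GHE] = 8/3:-1/3 = -8

[HAY]:[GHE] = -8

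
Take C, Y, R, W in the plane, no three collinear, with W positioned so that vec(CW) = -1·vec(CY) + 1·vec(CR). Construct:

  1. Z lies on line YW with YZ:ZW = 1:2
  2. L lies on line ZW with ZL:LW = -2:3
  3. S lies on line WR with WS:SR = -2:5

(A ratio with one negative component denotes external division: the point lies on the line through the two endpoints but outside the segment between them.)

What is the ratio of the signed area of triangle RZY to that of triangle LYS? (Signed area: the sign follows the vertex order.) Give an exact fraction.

Choose coordinates C = (0, 0), Y = (1, 0), R = (0, 1), W = (-1, 1).
1. Z lies on line YW with YZ:ZW = 1:2 ⇒ Z = (1/3, 1/3)
2. L lies on line ZW with ZL:LW = -2:3 ⇒ L = (3, -1)
3. S lies on line WR with WS:SR = -2:5 ⇒ S = (-5/3, 1)
2·[RZY] = 1/3, 2·[LYS] = 2/3
[RZY]:[LYS] = 1/3:2/3 = 1/2

[RZY]:[LYS] = 1/2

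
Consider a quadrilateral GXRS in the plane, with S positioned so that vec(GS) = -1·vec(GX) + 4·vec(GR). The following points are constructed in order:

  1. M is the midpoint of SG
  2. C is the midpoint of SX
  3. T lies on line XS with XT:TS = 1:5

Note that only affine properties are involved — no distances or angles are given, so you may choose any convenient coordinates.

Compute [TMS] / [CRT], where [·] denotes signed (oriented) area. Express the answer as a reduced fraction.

[TMS]:[CRT] = -5/2

Set G = (0, 0), X = (1, 0), R = (0, 1), S = (-1, 4); any affine frame gives the same invariant.
1. M is the midpoint of SG ⇒ M = (-1/2, 2)
2. C is the midpoint of SX ⇒ C = (0, 2)
3. T lies on line XS with XT:TS = 1:5 ⇒ T = (2/3, 2/3)
2·[TMS] = -5/3, 2·[CRT] = 2/3
[TMS]:[CRT] = -5/3:2/3 = -5/2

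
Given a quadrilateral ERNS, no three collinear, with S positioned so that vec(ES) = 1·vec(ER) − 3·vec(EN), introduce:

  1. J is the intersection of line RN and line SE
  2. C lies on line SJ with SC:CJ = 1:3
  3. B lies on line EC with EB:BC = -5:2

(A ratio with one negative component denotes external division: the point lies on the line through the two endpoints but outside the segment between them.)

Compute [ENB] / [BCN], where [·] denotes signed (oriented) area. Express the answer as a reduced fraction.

Assign E = (0, 0), R = (1, 0), N = (0, 1), S = (1, -3) — the answer is frame-independent, so this choice is without loss of generality.
1. J is the intersection of line RN and line SE ⇒ J = (-1/2, 3/2)
2. C lies on line SJ with SC:CJ = 1:3 ⇒ C = (5/8, -15/8)
3. B lies on line EC with EB:BC = -5:2 ⇒ B = (25/24, -25/8)
2·[ENB] = -25/24, 2·[BCN] = -5/12
[ENB]:[BCN] = -25/24:-5/12 = 5/2

[ENB]:[BCN] = 5/2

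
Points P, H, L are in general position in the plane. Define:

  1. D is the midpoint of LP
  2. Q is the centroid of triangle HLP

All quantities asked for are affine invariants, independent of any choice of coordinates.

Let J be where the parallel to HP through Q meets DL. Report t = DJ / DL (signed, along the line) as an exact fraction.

t = -1/3

Assign P = (0, 0), H = (1, 0), L = (0, 1) — the answer is frame-independent, so this choice is without loss of generality.
1. D is the midpoint of LP ⇒ D = (0, 1/2)
2. Q is the centroid of triangle HLP ⇒ Q = (1/3, 1/3)
through Q parallel to HP: direction (-1, 0); meets DL at J = (0, 1/3)
J = D + t·(L−D) with t = -1/3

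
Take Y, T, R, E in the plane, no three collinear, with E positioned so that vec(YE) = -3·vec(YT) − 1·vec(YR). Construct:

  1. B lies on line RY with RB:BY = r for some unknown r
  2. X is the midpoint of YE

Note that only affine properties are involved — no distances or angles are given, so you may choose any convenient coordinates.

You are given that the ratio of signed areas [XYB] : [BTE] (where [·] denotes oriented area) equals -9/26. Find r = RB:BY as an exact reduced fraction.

r = -2/3

Assign Y = (0, 0), T = (1, 0), R = (0, 1), E = (-3, -1) — the answer is frame-independent, so this choice is without loss of generality.
1. With RB:BY = r, write λ = r/(r+1) so B = R + λ·(Y−R); B is affine-linear in λ
2. X is the midpoint of YE ⇒ X = (-3/2, -1/2)
Every point depending on B is an affine combination of B and λ-independent points, so each such coordinate is linear in λ; the λ² term in each signed area is a multiple of (Y−R)×(Y−R) = 0, so 2·[XYB] and 2·[BTE] are each linear in λ. Evaluating at λ=0 and λ=1:
  2·[XYB] = -3/2·λ + 3/2,   2·[BTE] = 4·λ − 5
So [XYB]:[BTE] = (-3/2·λ + 3/2) / (4·λ − 5). Setting this equal to -9/26:
  -3/2·λ + 3/2 = -9/26·(4·λ − 5)  ⇒  λ = -2
Then r = λ/(1−λ) = (-2)/(3) = -2/3. Check: with r = -2/3, B = (0, 3) and [XYB]:[BTE] = -9/26 as required.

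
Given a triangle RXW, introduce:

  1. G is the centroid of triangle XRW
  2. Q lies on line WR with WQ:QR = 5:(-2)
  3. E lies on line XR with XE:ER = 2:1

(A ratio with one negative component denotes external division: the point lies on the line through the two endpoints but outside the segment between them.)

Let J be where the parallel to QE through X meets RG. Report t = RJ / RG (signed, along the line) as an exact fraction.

t = 6

Set R = (0, 0), X = (1, 0), W = (0, 1); any affine frame gives the same invariant.
1. G is the centroid of triangle XRW ⇒ G = (1/3, 1/3)
2. Q lies on line WR with WQ:QR = 5:(-2) ⇒ Q = (0, -2/3)
3. E lies on line XR with XE:ER = 2:1 ⇒ E = (1/3, 0)
through X parallel to QE: direction (1/3, 2/3); meets RG at J = (2, 2)
J = R + t·(G−R) with t = 6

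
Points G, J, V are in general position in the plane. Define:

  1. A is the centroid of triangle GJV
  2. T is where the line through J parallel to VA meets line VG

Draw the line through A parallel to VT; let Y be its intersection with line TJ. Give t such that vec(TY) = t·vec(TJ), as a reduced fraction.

Work in coordinates with G = (0, 0), J = (1, 0), V = (0, 1).
1. A is the centroid of triangle GJV ⇒ A = (1/3, 1/3)
2. T is where the line through J parallel to VA meets line VG ⇒ T = (0, 2)
through A parallel to VT: direction (0, 1); meets TJ at Y = (1/3, 4/3)
Y = T + t·(J−T) with t = 1/3

t = 1/3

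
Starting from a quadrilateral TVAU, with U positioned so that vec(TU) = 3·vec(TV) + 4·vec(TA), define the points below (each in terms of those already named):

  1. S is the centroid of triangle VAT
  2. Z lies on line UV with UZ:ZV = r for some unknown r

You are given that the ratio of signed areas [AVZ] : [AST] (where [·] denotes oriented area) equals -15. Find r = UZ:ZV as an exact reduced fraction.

Set T = (0, 0), V = (1, 0), A = (0, 1), U = (3, 4); any affine frame gives the same invariant.
1. S is the centroid of triangle VAT ⇒ S = (1/3, 1/3)
2. With UZ:ZV = r, write λ = r/(r+1) so Z = U + λ·(V−U); Z is affine-linear in λ
Every point depending on Z is an affine combination of Z and λ-independent points, so each such coordinate is linear in λ; the λ² term in each signed area is a multiple of (V−U)×(V−U) = 0, so 2·[AVZ] and 2·[AST] are each linear in λ. Evaluating at λ=0 and λ=1:
  2·[AVZ] = -6·λ + 6,   2·[AST] = -1/3
So [AVZ]:[AST] = (-6·λ + 6) / (-1/3). Setting this equal to -15:
  -6·λ + 6 = -15·(-1/3)  ⇒  λ = 1/6
Then r = λ/(1−λ) = (1/6)/(5/6) = 1/5. Check: with r = 1/5, Z = (8/3, 10/3) and [AVZ]:[AST] = -15 as required.

r = 1/5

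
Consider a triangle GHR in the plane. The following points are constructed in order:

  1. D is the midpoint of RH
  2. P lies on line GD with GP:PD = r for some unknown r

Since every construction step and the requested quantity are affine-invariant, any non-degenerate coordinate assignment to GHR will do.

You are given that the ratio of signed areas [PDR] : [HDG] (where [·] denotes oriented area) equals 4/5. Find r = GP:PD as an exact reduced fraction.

r = 1/4

Choose coordinates G = (0, 0), H = (1, 0), R = (0, 1).
1. D is the midpoint of RH ⇒ D = (1/2, 1/2)
2. With GP:PD = r, write λ = r/(r+1) so P = G + λ·(D−G); P is affine-linear in λ
Every point depending on P is an affine combination of P and λ-independent points, so each such coordinate is linear in λ; the λ² term in each signed area is a multiple of (D−G)×(D−G) = 0, so 2·[PDR] and 2·[HDG] are each linear in λ. Evaluating at λ=0 and λ=1:
  2·[PDR] = -1/2·λ + 1/2,   2·[HDG] = 1/2
So [PDR]:[HDG] = (-1/2·λ + 1/2) / (1/2). Setting this equal to 4/5:
  -1/2·λ + 1/2 = 4/5·(1/2)  ⇒  λ = 1/5
Then r = λ/(1−λ) = (1/5)/(4/5) = 1/4. Check: with r = 1/4, P = (1/10, 1/10) and [PDR]:[HDG] = 4/5 as required.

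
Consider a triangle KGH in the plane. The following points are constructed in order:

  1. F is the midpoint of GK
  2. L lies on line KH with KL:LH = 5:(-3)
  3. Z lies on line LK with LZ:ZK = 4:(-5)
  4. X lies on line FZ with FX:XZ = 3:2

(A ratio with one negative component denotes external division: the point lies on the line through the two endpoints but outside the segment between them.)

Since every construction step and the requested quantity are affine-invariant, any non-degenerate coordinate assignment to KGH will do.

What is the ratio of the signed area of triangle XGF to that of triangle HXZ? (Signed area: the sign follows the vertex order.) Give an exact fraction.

[XGF]:[HXZ] = -75/46

Assign K = (0, 0), G = (1, 0), H = (0, 1) — the answer is frame-independent, so this choice is without loss of generality.
1. F is the midpoint of GK ⇒ F = (1/2, 0)
2. L lies on line KH with KL:LH = 5:(-3) ⇒ L = (0, 5/2)
3. Z lies on line LK with LZ:ZK = 4:(-5) ⇒ Z = (0, 25/2)
4. X lies on line FZ with FX:XZ = 3:2 ⇒ X = (1/5, 15/2)
2·[XGF] = -15/4, 2·[HXZ] = 23/10
[XGF]:[HXZ] = -15/4:23/10 = -75/46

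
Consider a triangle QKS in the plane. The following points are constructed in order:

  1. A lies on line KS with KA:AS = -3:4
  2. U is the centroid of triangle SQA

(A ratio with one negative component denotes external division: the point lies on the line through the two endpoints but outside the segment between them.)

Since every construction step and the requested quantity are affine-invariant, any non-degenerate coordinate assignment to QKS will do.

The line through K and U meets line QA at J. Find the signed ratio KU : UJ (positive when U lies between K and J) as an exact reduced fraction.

Set Q = (0, 0), K = (1, 0), S = (0, 1); any affine frame gives the same invariant.
1. A lies on line KS with KA:AS = -3:4 ⇒ A = (4, -3)
2. U is the centroid of triangle SQA ⇒ U = (4/3, -2/3)
line KU meets QA at J = (8/5, -6/5)
U = K + t·(J−K) with t = 5/9, so KU:UJ = 5/9:4/9

KU:UJ = 5/4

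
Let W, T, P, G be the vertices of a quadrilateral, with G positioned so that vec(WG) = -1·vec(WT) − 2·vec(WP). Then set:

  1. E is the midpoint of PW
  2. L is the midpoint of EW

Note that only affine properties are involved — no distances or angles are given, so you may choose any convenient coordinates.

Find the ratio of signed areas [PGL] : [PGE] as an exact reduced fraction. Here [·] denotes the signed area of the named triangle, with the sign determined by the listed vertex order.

[PGL]:[PGE] = 3/2

Assign W = (0, 0), T = (1, 0), P = (0, 1), G = (-1, -2) — the answer is frame-independent, so this choice is without loss of generality.
1. E is the midpoint of PW ⇒ E = (0, 1/2)
2. L is the midpoint of EW ⇒ L = (0, 1/4)
2·[PGL] = 3/4, 2·[PGE] = 1/2
[PGL]:[PGE] = 3/4:1/2 = 3/2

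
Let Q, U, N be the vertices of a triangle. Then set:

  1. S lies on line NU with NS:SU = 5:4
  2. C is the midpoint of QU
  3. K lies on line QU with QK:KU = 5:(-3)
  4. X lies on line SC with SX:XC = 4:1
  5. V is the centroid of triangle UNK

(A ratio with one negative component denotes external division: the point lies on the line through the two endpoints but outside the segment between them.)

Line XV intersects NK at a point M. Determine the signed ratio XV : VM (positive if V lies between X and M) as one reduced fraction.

XV:VM = 38/15

Set Q = (0, 0), U = (1, 0), N = (0, 1); any affine frame gives the same invariant.
1. S lies on line NU with NS:SU = 5:4 ⇒ S = (5/9, 4/9)
2. C is the midpoint of QU ⇒ C = (1/2, 0)
3. K lies on line QU with QK:KU = 5:(-3) ⇒ K = (5/2, 0)
4. X lies on line SC with SX:XC = 4:1 ⇒ X = (23/45, 4/45)
5. V is the centroid of triangle UNK ⇒ V = (7/6, 1/3)
line XV meets NK at M = (325/228, 49/114)
V = X + t·(M−X) with t = 38/53, so XV:VM = 38/53:15/53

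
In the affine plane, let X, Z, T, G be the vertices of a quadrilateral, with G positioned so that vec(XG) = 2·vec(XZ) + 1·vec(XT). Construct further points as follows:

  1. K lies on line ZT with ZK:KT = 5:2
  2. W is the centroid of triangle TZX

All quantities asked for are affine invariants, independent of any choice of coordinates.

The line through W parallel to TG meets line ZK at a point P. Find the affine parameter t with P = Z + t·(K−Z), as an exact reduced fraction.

Work in coordinates with X = (0, 0), Z = (1, 0), T = (0, 1), G = (2, 1).
1. K lies on line ZT with ZK:KT = 5:2 ⇒ K = (2/7, 5/7)
2. W is the centroid of triangle TZX ⇒ W = (1/3, 1/3)
through W parallel to TG: direction (2, 0); meets ZK at P = (2/3, 1/3)
P = Z + t·(K−Z) with t = 7/15

t = 7/15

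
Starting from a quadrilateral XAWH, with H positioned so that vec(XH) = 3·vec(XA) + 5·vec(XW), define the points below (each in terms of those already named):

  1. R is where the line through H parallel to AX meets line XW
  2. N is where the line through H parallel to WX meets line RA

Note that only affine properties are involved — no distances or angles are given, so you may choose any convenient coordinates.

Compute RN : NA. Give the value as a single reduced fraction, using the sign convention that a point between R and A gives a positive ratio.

Work in coordinates with X = (0, 0), A = (1, 0), W = (0, 1), H = (3, 5).
1. R is where the line through H parallel to AX meets line XW ⇒ R = (0, 5)
2. N is where the line through H parallel to WX meets line RA ⇒ N = (3, -10)
N = R + t·(A−R) with t = 3, so RN:NA = t:(1−t) = 3:-2

RN:NA = -3/2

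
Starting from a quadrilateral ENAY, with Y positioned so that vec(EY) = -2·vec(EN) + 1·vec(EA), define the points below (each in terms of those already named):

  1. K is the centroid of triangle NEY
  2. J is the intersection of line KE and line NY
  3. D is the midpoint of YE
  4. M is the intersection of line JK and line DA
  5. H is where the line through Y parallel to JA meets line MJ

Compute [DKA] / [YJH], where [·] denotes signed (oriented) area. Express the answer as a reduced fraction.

[DKA]:[YJH] = 1/2

Assign E = (0, 0), N = (1, 0), A = (0, 1), Y = (-2, 1) — the answer is frame-independent, so this choice is without loss of generality.
1. K is the centroid of triangle NEY ⇒ K = (-1/3, 1/3)
2. J is the intersection of line KE and line NY ⇒ J = (-1/2, 1/2)
3. D is the midpoint of YE ⇒ D = (-1, 1/2)
4. M is the intersection of line JK and line DA ⇒ M = (-2/3, 2/3)
5. H is where the line through Y parallel to JA meets line MJ ⇒ H = (-3/2, 3/2)
2·[DKA] = 1/2, 2·[YJH] = 1
[DKA]:[YJH] = 1/2:1 = 1/2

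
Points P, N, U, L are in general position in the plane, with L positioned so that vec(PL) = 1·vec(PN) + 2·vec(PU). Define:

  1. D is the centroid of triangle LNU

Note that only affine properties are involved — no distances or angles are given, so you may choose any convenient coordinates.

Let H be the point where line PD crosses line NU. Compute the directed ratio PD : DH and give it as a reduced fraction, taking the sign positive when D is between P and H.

Choose coordinates P = (0, 0), N = (1, 0), U = (0, 1), L = (1, 2).
1. D is the centroid of triangle LNU ⇒ D = (2/3, 1)
line PD meets NU at H = (2/5, 3/5)
D = P + t·(H−P) with t = 5/3, so PD:DH = 5/3:-2/3

PD:DH = -5/2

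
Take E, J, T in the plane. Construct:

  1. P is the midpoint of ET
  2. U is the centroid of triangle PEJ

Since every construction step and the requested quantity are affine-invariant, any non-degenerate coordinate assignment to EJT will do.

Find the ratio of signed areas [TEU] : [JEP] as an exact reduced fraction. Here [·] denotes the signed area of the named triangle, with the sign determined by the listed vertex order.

Assign E = (0, 0), J = (1, 0), T = (0, 1) — the answer is frame-independent, so this choice is without loss of generality.
1. P is the midpoint of ET ⇒ P = (0, 1/2)
2. U is the centroid of triangle PEJ ⇒ U = (1/3, 1/6)
2·[TEU] = 1/3, 2·[JEP] = -1/2
[TEU]:[JEP] = 1/3:-1/2 = -2/3

[TEU]:[JEP] = -2/3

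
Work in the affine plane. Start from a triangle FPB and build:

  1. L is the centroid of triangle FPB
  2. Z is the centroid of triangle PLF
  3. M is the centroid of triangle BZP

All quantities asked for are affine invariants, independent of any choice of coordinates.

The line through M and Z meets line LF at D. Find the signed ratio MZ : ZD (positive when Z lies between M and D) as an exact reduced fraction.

Work in coordinates with F = (0, 0), P = (1, 0), B = (0, 1).
1. L is the centroid of triangle FPB ⇒ L = (1/3, 1/3)
2. Z is the centroid of triangle PLF ⇒ Z = (4/9, 1/9)
3. M is the centroid of triangle BZP ⇒ M = (13/27, 10/27)
line MZ meets LF at D = (1/2, 1/2)
Z = M + t·(D−M) with t = -2, so MZ:ZD = -2:3

MZ:ZD = -2/3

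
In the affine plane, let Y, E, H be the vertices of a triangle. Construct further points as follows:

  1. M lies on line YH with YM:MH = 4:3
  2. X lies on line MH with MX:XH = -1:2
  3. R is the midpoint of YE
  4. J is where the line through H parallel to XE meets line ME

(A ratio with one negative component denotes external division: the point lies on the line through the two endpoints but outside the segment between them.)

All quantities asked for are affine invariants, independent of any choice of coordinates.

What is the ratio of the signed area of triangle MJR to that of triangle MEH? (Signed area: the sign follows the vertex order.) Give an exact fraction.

[MJR]:[MEH] = 2/3

Work in coordinates with Y = (0, 0), E = (1, 0), H = (0, 1).
1. M lies on line YH with YM:MH = 4:3 ⇒ M = (0, 4/7)
2. X lies on line MH with MX:XH = -1:2 ⇒ X = (0, 1/7)
3. R is the midpoint of YE ⇒ R = (1/2, 0)
4. J is where the line through H parallel to XE meets line ME ⇒ J = (-1, 8/7)
2·[MJR] = 2/7, 2·[MEH] = 3/7
[MJR]:[MEH] = 2/7:3/7 = 2/3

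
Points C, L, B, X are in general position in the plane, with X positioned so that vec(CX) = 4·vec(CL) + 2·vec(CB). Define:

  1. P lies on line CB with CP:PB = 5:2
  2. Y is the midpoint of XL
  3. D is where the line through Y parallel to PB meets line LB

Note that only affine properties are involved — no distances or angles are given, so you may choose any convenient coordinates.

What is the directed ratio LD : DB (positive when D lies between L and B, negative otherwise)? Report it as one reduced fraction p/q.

Assign C = (0, 0), L = (1, 0), B = (0, 1), X = (4, 2) — the answer is frame-independent, so this choice is without loss of generality.
1. P lies on line CB with CP:PB = 5:2 ⇒ P = (0, 5/7)
2. Y is the midpoint of XL ⇒ Y = (5/2, 1)
3. D is where the line through Y parallel to PB meets line LB ⇒ D = (5/2, -3/2)
D = L + t·(B−L) with t = -3/2, so LD:DB = t:(1−t) = -3/2:5/2

LD:DB = -3/5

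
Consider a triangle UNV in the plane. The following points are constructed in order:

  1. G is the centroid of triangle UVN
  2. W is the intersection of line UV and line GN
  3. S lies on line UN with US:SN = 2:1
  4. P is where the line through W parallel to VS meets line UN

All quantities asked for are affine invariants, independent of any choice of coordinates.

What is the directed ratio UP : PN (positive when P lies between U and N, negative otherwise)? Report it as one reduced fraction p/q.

UP:PN = 1/2

Set U = (0, 0), N = (1, 0), V = (0, 1); any affine frame gives the same invariant.
1. G is the centroid of triangle UVN ⇒ G = (1/3, 1/3)
2. W is the intersection of line UV and line GN ⇒ W = (0, 1/2)
3. S lies on line UN with US:SN = 2:1 ⇒ S = (2/3, 0)
4. P is where the line through W parallel to VS meets line UN ⇒ P = (1/3, 0)
P = U + t·(N−U) with t = 1/3, so UP:PN = t:(1−t) = 1/3:2/3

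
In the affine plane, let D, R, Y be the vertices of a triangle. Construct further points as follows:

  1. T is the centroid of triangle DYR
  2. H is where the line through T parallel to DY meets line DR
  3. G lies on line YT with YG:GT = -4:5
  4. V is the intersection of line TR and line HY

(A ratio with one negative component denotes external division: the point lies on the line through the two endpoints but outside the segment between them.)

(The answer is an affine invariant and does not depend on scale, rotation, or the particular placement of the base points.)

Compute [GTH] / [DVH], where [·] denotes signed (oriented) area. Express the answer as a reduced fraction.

Assign D = (0, 0), R = (1, 0), Y = (0, 1) — the answer is frame-independent, so this choice is without loss of generality.
1. T is the centroid of triangle DYR ⇒ T = (1/3, 1/3)
2. H is where the line through T parallel to DY meets line DR ⇒ H = (1/3, 0)
3. G lies on line YT with YG:GT = -4:5 ⇒ G = (-4/3, 11/3)
4. V is the intersection of line TR and line HY ⇒ V = (1/5, 2/5)
2·[GTH] = -5/9, 2·[DVH] = -2/15
[GTH]:[DVH] = -5/9:-2/15 = 25/6

[GTH]:[DVH] = 25/6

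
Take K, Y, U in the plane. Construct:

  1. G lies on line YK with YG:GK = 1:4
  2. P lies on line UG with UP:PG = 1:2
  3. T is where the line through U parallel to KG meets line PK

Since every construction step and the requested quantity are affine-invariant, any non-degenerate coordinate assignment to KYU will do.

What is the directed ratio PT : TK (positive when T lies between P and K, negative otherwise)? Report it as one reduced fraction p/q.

PT:TK = -1/3

Set K = (0, 0), Y = (1, 0), U = (0, 1); any affine frame gives the same invariant.
1. G lies on line YK with YG:GK = 1:4 ⇒ G = (4/5, 0)
2. P lies on line UG with UP:PG = 1:2 ⇒ P = (4/15, 2/3)
3. T is where the line through U parallel to KG meets line PK ⇒ T = (2/5, 1)
T = P + t·(K−P) with t = -1/2, so PT:TK = t:(1−t) = -1/2:3/2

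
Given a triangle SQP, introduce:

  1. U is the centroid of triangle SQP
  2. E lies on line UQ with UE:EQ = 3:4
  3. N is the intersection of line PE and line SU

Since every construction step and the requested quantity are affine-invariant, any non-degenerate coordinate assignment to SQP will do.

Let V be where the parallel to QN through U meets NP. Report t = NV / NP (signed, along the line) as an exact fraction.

Assign S = (0, 0), Q = (1, 0), P = (0, 1) — the answer is frame-independent, so this choice is without loss of generality.
1. U is the centroid of triangle SQP ⇒ U = (1/3, 1/3)
2. E lies on line UQ with UE:EQ = 3:4 ⇒ E = (13/21, 4/21)
3. N is the intersection of line PE and line SU ⇒ N = (13/30, 13/30)
through U parallel to QN: direction (-17/30, 13/30); meets NP at V = (91/120, 1/120)
V = N + t·(P−N) with t = -3/4

t = -3/4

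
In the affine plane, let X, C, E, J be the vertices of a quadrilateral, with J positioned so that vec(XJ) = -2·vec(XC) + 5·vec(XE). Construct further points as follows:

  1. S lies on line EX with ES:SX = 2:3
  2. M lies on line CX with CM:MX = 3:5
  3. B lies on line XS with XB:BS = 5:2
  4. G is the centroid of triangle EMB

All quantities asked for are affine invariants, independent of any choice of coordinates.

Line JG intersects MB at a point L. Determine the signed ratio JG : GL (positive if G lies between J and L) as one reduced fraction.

Set X = (0, 0), C = (1, 0), E = (0, 1), J = (-2, 5); any affine frame gives the same invariant.
1. S lies on line EX with ES:SX = 2:3 ⇒ S = (0, 3/5)
2. M lies on line CX with CM:MX = 3:5 ⇒ M = (5/8, 0)
3. B lies on line XS with XB:BS = 5:2 ⇒ B = (0, 3/7)
4. G is the centroid of triangle EMB ⇒ G = (5/24, 10/21)
line JG meets MB at L = (55/158, 15/79)
G = J + t·(L−J) with t = 79/84, so JG:GL = 79/84:5/84

JG:GL = 79/5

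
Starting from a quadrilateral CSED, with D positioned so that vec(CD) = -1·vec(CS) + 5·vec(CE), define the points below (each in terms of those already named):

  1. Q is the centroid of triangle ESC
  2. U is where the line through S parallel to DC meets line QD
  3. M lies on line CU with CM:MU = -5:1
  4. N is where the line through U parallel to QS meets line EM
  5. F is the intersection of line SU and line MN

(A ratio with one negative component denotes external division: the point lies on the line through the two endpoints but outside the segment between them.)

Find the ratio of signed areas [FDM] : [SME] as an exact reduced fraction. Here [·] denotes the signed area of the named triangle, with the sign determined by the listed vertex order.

Set C = (0, 0), S = (1, 0), E = (0, 1), D = (-1, 5); any affine frame gives the same invariant.
1. Q is the centroid of triangle ESC ⇒ Q = (1/3, 1/3)
2. U is where the line through S parallel to DC meets line QD ⇒ U = (7/3, -20/3)
3. M lies on line CU with CM:MU = -5:1 ⇒ M = (35/12, -25/3)
4. N is where the line through U parallel to QS meets line EM ⇒ N = (65/27, -181/27)
5. F is the intersection of line SU and line MN ⇒ F = (20/9, -55/9)
2·[FDM] = -5/9, 2·[SME] = -77/12
[FDM]:[SME] = -5/9:-77/12 = 20/231

[FDM]:[SME] = 20/231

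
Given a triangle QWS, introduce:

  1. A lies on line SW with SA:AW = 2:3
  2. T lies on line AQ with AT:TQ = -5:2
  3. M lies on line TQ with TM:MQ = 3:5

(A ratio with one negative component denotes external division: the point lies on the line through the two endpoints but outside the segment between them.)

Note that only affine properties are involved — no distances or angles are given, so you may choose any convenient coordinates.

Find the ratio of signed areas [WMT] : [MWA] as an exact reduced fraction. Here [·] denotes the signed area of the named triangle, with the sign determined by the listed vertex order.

[WMT]:[MWA] = 3/17

Assign Q = (0, 0), W = (1, 0), S = (0, 1) — the answer is frame-independent, so this choice is without loss of generality.
1. A lies on line SW with SA:AW = 2:3 ⇒ A = (2/5, 3/5)
2. T lies on line AQ with AT:TQ = -5:2 ⇒ T = (-4/15, -2/5)
3. M lies on line TQ with TM:MQ = 3:5 ⇒ M = (-1/6, -1/4)
2·[WMT] = 3/20, 2·[MWA] = 17/20
[WMT]:[MWA] = 3/20:17/20 = 3/17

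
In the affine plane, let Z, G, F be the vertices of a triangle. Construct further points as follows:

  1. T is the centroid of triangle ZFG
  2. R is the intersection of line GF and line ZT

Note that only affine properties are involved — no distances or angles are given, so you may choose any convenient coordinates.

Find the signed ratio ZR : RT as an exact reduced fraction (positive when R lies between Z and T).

ZR:RT = -3

Assign Z = (0, 0), G = (1, 0), F = (0, 1) — the answer is frame-independent, so this choice is without loss of generality.
1. T is the centroid of triangle ZFG ⇒ T = (1/3, 1/3)
2. R is the intersection of line GF and line ZT ⇒ R = (1/2, 1/2)
R = Z + t·(T−Z) with t = 3/2, so ZR:RT = t:(1−t) = 3/2:-1/2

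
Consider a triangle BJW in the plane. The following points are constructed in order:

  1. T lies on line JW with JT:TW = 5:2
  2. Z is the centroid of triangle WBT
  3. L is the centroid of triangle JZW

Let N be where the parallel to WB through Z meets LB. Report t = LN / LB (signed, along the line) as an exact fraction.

t = 17/23

Work in coordinates with B = (0, 0), J = (1, 0), W = (0, 1).
1. T lies on line JW with JT:TW = 5:2 ⇒ T = (2/7, 5/7)
2. Z is the centroid of triangle WBT ⇒ Z = (2/21, 4/7)
3. L is the centroid of triangle JZW ⇒ L = (23/63, 11/21)
through Z parallel to WB: direction (0, -1); meets LB at N = (2/21, 22/161)
N = L + t·(B−L) with t = 17/23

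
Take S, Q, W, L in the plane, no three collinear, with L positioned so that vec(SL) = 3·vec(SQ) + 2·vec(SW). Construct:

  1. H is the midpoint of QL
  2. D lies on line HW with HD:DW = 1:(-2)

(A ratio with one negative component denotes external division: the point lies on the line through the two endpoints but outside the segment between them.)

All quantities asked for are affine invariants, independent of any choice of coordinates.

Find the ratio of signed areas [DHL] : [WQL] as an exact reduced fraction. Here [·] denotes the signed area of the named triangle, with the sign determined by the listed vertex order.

Choose coordinates S = (0, 0), Q = (1, 0), W = (0, 1), L = (3, 2).
1. H is the midpoint of QL ⇒ H = (2, 1)
2. D lies on line HW with HD:DW = 1:(-2) ⇒ D = (4, 1)
2·[DHL] = -2, 2·[WQL] = 4
[DHL]:[WQL] = -2:4 = -1/2

[DHL]:[WQL] = -1/2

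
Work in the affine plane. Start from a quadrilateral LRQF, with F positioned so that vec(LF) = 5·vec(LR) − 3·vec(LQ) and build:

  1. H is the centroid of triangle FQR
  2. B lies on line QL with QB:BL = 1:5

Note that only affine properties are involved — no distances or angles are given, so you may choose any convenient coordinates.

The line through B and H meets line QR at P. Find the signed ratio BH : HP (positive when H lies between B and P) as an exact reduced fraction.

BH:HP = -3/2

Choose coordinates L = (0, 0), R = (1, 0), Q = (0, 1), F = (5, -3).
1. H is the centroid of triangle FQR ⇒ H = (2, -2/3)
2. B lies on line QL with QB:BL = 1:5 ⇒ B = (0, 5/6)
line BH meets QR at P = (2/3, 1/3)
H = B + t·(P−B) with t = 3, so BH:HP = 3:-2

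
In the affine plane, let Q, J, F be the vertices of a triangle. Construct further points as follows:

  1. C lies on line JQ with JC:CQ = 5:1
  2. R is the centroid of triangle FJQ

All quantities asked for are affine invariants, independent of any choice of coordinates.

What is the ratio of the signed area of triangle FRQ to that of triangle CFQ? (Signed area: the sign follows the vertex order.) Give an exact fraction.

Work in coordinates with Q = (0, 0), J = (1, 0), F = (0, 1).
1. C lies on line JQ with JC:CQ = 5:1 ⇒ C = (1/6, 0)
2. R is the centroid of triangle FJQ ⇒ R = (1/3, 1/3)
2·[FRQ] = -1/3, 2·[CFQ] = 1/6
[FRQ]:[CFQ] = -1/3:1/6 = -2

[FRQ]:[CFQ] = -2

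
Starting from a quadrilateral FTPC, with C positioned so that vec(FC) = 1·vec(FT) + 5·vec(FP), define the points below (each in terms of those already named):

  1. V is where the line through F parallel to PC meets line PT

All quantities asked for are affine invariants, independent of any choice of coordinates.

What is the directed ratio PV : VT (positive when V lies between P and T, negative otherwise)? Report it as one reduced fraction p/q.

PV:VT = 1/4

Assign F = (0, 0), T = (1, 0), P = (0, 1), C = (1, 5) — the answer is frame-independent, so this choice is without loss of generality.
1. V is where the line through F parallel to PC meets line PT ⇒ V = (1/5, 4/5)
V = P + t·(T−P) with t = 1/5, so PV:VT = t:(1−t) = 1/5:4/5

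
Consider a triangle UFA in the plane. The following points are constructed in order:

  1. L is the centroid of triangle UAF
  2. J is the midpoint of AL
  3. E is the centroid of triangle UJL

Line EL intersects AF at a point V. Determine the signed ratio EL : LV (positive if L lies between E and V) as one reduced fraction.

EL:LV = 1/2

Set U = (0, 0), F = (1, 0), A = (0, 1); any affine frame gives the same invariant.
1. L is the centroid of triangle UAF ⇒ L = (1/3, 1/3)
2. J is the midpoint of AL ⇒ J = (1/6, 2/3)
3. E is the centroid of triangle UJL ⇒ E = (1/6, 1/3)
line EL meets AF at V = (2/3, 1/3)
L = E + t·(V−E) with t = 1/3, so EL:LV = 1/3:2/3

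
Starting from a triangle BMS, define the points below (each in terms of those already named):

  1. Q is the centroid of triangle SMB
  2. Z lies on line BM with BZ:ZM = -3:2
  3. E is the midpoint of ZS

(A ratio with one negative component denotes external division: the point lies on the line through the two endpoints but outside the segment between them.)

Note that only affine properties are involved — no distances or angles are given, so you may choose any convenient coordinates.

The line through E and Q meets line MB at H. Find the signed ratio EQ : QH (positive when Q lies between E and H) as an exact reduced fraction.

EQ:QH = 1/2

Assign B = (0, 0), M = (1, 0), S = (0, 1) — the answer is frame-independent, so this choice is without loss of generality.
1. Q is the centroid of triangle SMB ⇒ Q = (1/3, 1/3)
2. Z lies on line BM with BZ:ZM = -3:2 ⇒ Z = (3, 0)
3. E is the midpoint of ZS ⇒ E = (3/2, 1/2)
line EQ meets MB at H = (-2, 0)
Q = E + t·(H−E) with t = 1/3, so EQ:QH = 1/3:2/3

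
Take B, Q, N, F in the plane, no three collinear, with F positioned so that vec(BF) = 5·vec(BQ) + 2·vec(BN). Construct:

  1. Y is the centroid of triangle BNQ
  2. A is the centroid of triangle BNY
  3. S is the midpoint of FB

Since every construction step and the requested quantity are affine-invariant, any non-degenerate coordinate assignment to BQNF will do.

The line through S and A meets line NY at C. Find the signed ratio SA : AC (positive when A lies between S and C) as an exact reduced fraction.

Assign B = (0, 0), Q = (1, 0), N = (0, 1), F = (5, 2) — the answer is frame-independent, so this choice is without loss of generality.
1. Y is the centroid of triangle BNQ ⇒ Y = (1/3, 1/3)
2. A is the centroid of triangle BNY ⇒ A = (1/9, 4/9)
3. S is the midpoint of FB ⇒ S = (5/2, 1)
line SA meets NY at C = (25/96, 23/48)
A = S + t·(C−S) with t = 16/15, so SA:AC = 16/15:-1/15

SA:AC = -16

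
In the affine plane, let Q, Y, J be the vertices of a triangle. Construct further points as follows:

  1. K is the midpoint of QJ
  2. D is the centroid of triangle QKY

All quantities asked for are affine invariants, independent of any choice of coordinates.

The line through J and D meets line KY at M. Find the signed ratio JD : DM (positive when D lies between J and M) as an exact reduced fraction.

Work in coordinates with Q = (0, 0), Y = (1, 0), J = (0, 1).
1. K is the midpoint of QJ ⇒ K = (0, 1/2)
2. D is the centroid of triangle QKY ⇒ D = (1/3, 1/6)
line JD meets KY at M = (1/4, 3/8)
D = J + t·(M−J) with t = 4/3, so JD:DM = 4/3:-1/3

JD:DM = -4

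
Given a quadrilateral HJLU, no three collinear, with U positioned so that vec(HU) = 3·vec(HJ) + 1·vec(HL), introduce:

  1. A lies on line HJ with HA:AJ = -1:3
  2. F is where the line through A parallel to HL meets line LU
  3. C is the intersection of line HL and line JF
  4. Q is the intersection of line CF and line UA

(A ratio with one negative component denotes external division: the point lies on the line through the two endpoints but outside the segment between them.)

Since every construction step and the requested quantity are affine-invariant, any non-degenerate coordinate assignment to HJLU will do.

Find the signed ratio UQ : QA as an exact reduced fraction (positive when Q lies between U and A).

UQ:QA = 7/3

Assign H = (0, 0), J = (1, 0), L = (0, 1), U = (3, 1) — the answer is frame-independent, so this choice is without loss of generality.
1. A lies on line HJ with HA:AJ = -1:3 ⇒ A = (-1/2, 0)
2. F is where the line through A parallel to HL meets line LU ⇒ F = (-1/2, 1)
3. C is the intersection of line HL and line JF ⇒ C = (0, 2/3)
4. Q is the intersection of line CF and line UA ⇒ Q = (11/20, 3/10)
Q = U + t·(A−U) with t = 7/10, so UQ:QA = t:(1−t) = 7/10:3/10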